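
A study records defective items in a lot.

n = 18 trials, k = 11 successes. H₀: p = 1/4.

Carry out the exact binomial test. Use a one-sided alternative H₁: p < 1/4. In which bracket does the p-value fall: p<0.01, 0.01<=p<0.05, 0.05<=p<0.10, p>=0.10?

p-value bracket: p>=0.10

Exact binomial: n=18, k=11, p₀=1/4=0.2500
P(X≤11) from Σ C(n,i)·p₀^i·(1−p₀)^(n−i)
p-value (one-sided, H₁ less) = 0.99977
→ bracket: p>=0.10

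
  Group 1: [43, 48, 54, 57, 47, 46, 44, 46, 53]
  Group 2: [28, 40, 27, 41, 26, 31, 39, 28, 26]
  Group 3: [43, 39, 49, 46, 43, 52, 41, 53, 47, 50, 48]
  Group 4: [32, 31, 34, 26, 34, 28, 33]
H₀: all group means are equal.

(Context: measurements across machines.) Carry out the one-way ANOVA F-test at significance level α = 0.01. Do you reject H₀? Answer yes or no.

Group means [48.67, 31.78, 46.45, 31.14], grand mean 40.361
SSB = Σnᵢ(x̄ᵢ−x̄)² = 2287.166; SSW = ΣΣ(x−x̄ᵢ)² = 773.140
MSB = 2287.166/3 = 762.3885; MSW = 773.140/32 = 24.1606
F = MSB/MSW = 31.5550
df = (3, 32)
p-value (upper-tail) = 0.00000
At α=0.01: p < α → reject H₀

reject H₀: yes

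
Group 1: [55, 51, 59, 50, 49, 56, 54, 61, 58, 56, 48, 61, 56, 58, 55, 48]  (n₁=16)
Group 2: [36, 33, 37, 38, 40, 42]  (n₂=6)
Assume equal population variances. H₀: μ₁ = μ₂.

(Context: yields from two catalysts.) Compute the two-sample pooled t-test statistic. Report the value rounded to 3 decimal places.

x̄₁=54.688, s₁=4.347, n₁=16
x̄₂=37.667, s₂=3.141, n₂=6
s_p² = [15·4.347² + 5·3.141²]/20 = 16.6385
SE = √(s_p²·(1/16+1/6)) = 1.9527
t = (54.688−37.667)/1.9527 = 8.7166
df = 20

test statistic = 8.717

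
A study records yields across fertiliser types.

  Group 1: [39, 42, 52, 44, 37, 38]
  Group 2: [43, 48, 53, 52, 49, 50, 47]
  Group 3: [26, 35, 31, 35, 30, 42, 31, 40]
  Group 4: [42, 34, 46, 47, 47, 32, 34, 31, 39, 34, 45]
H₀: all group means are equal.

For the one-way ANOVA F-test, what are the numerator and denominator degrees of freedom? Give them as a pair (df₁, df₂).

degrees of freedom = [3, 28]

k = 4 groups, N = 32 total
df = (k−1, N−k) = (4−1, 32−4) = (3, 28)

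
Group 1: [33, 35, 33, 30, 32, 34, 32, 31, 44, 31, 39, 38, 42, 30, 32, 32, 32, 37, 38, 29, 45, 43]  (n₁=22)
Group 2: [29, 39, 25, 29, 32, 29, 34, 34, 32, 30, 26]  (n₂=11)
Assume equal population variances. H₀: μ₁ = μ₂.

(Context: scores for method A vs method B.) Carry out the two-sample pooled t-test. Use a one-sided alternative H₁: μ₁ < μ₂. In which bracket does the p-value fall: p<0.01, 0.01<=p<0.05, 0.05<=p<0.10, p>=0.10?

x̄₁=35.091, s₁=4.898, n₁=22
x̄₂=30.818, s₂=3.970, n₂=11
s_p² = [21·4.898² + 10·3.970²]/31 = 21.3372
SE = √(s_p²·(1/22+1/11)) = 1.7058
t = (35.091−30.818)/1.7058 = 2.5049
df = 31
p-value (one-sided, H₁ less) = 0.99114
→ bracket: p>=0.10

p-value bracket: p>=0.10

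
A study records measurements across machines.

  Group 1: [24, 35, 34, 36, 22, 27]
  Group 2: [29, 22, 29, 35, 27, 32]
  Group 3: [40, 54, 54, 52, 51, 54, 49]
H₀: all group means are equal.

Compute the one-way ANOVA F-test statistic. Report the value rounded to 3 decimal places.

Group means [29.67, 29.00, 50.57], grand mean 37.158
SSB = Σnᵢ(x̄ᵢ−x̄)² = 1995.479; SSW = ΣΣ(x−x̄ᵢ)² = 435.048
MSB = 1995.479/2 = 997.7393; MSW = 435.048/16 = 27.1905
F = MSB/MSW = 36.6944
df = (2, 16)

test statistic = 36.694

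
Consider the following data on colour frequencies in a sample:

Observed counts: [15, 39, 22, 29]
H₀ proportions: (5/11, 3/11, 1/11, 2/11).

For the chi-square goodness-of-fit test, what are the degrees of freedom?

df = k − 1 = 4 − 1 = 3

degrees of freedom = 3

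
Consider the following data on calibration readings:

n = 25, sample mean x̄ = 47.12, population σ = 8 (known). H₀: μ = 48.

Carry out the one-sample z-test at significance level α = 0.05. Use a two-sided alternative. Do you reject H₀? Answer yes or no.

reject H₀: no

SE = σ/√n = 8/√25 = 1.6000
z = (x̄−μ₀)/SE = (47.12−48)/1.6000 = -0.5500
p-value (two-sided) = 0.58232
At α=0.05: p ≥ α → fail to reject H₀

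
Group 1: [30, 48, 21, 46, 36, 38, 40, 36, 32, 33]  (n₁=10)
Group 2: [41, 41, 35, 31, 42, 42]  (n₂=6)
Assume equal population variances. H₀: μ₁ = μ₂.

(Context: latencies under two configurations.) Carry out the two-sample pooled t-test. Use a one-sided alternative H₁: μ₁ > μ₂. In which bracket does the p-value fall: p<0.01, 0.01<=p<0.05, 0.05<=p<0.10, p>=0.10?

p-value bracket: p>=0.10

x̄₁=36.000, s₁=7.817, n₁=10
x̄₂=38.667, s₂=4.590, n₂=6
s_p² = [9·7.817² + 5·4.590²]/14 = 46.8095
SE = √(s_p²·(1/10+1/6)) = 3.5331
t = (36.000−38.667)/3.5331 = -0.7548
df = 14
p-value (one-sided, H₁ greater) = 0.76855
→ bracket: p>=0.10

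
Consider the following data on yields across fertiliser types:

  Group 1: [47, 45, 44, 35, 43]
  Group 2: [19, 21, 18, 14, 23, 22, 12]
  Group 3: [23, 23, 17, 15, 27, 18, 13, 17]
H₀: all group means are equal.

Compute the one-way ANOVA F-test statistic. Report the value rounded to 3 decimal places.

Group means [42.80, 18.43, 19.12], grand mean 24.800
SSB = Σnᵢ(x̄ᵢ−x̄)² = 2161.811; SSW = ΣΣ(x−x̄ᵢ)² = 343.389
MSB = 2161.811/2 = 1080.9054; MSW = 343.389/17 = 20.1994
F = MSB/MSW = 53.5118
df = (2, 17)

test statistic = 53.512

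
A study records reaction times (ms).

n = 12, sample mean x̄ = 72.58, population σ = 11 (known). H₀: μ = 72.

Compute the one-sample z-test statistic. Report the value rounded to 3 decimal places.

test statistic = 0.183

SE = σ/√n = 11/√12 = 3.1754
z = (x̄−μ₀)/SE = (72.58−72)/3.1754 = 0.1827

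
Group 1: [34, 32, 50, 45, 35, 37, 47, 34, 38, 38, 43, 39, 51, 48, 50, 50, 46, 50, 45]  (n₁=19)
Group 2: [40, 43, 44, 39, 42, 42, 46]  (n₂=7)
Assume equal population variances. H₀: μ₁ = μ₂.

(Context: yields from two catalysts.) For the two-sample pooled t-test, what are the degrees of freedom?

degrees of freedom = 24

df = n₁ + n₂ − 2 = 19 + 7 − 2 = 24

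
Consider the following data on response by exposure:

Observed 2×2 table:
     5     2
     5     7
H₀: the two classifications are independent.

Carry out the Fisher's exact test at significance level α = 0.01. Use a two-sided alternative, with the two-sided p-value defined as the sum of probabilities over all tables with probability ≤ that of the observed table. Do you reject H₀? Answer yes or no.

reject H₀: no

Margins: r₁=7, r₂=12, c₁=10, c₂=9, n=19
p_obs = C(7,5)·C(12,5)/C(19,10); sum pmf over tables with pmf ≤ p_obs
p-value (two-sided) = 0.34985
At α=0.01: p ≥ α → fail to reject H₀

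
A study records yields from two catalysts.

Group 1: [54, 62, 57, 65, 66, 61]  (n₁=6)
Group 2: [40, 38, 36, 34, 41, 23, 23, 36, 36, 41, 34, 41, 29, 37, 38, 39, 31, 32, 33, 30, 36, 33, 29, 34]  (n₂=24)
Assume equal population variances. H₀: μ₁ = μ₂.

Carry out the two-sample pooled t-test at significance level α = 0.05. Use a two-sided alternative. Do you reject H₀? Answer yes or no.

reject H₀: yes

x̄₁=60.833, s₁=4.622, n₁=6
x̄₂=34.333, s₂=5.045, n₂=24
s_p² = [5·4.622² + 23·5.045²]/28 = 24.7202
SE = √(s_p²·(1/6+1/24)) = 2.2694
t = (60.833−34.333)/2.2694 = 11.6772
df = 28
p-value (two-sided) = 0.00000
At α=0.05: p < α → reject H₀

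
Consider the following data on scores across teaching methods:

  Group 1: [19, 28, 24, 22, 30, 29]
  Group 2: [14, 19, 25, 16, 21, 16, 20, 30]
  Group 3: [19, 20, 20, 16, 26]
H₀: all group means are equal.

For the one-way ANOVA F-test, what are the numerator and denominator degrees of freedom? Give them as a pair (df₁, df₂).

k = 3 groups, N = 19 total
df = (k−1, N−k) = (3−1, 19−3) = (2, 16)

degrees of freedom = [2, 16]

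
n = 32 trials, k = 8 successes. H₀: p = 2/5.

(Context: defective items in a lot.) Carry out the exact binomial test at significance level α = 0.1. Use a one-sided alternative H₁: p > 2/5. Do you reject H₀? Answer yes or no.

reject H₀: no

Exact binomial: n=32, k=8, p₀=2/5=0.4000
P(X≥8) from Σ C(n,i)·p₀^i·(1−p₀)^(n−i)
p-value (one-sided, H₁ greater) = 0.97518
At α=0.1: p ≥ α → fail to reject H₀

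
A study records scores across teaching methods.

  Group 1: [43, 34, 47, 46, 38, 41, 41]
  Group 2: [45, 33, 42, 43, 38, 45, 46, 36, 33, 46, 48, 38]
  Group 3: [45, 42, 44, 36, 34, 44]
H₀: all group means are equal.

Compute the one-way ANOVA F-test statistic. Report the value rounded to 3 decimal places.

test statistic = 0.024

Group means [41.43, 41.08, 40.83], grand mean 41.120
SSB = Σnᵢ(x̄ᵢ−x̄)² = 1.176; SSW = ΣΣ(x−x̄ᵢ)² = 537.464
MSB = 1.176/2 = 0.5879; MSW = 537.464/22 = 24.4302
F = MSB/MSW = 0.0241
df = (2, 22)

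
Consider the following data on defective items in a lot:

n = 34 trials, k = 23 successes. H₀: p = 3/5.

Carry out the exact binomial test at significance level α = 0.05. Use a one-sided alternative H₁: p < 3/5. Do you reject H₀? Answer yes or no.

reject H₀: no

Exact binomial: n=34, k=23, p₀=3/5=0.6000
P(X≤23) from Σ C(n,i)·p₀^i·(1−p₀)^(n−i)
p-value (one-sided, H₁ less) = 0.86169
At α=0.05: p ≥ α → fail to reject H₀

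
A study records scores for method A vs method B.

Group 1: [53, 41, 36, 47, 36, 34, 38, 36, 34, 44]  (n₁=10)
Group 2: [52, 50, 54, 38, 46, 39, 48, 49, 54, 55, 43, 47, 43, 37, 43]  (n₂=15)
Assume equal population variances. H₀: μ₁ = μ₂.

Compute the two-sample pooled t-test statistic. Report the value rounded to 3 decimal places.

x̄₁=39.900, s₁=6.315, n₁=10
x̄₂=46.533, s₂=5.927, n₂=15
s_p² = [9·6.315² + 14·5.927²]/23 = 36.9841
SE = √(s_p²·(1/10+1/15)) = 2.4827
t = (39.900−46.533)/2.4827 = -2.6718
df = 23

test statistic = -2.672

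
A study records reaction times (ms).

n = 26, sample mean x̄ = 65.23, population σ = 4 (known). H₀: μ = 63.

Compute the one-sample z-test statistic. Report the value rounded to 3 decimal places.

SE = σ/√n = 4/√26 = 0.7845
z = (x̄−μ₀)/SE = (65.23−63)/0.7845 = 2.8427

test statistic = 2.843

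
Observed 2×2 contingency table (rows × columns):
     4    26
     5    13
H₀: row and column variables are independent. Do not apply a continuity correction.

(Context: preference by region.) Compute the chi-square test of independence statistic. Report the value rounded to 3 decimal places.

test statistic = 1.541

Row totals [30, 18], col totals [9, 39], n=48
χ² = (4−5.62)²/5.62 + (26−24.38)²/24.38 + (5−3.38)²/3.38 + (13−14.62)²/14.62 = 1.5407
df = 1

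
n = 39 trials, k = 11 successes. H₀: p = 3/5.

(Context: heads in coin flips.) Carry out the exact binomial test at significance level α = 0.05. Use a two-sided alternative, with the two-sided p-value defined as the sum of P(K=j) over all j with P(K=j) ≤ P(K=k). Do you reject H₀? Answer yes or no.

reject H₀: yes

Exact binomial: n=39, k=11, p₀=3/5=0.6000
P(X=j) = C(n,j)·p₀^j·(1−p₀)^(n−j); p = Σ P(X=j) over j with P(X=j) ≤ P(X=11)
p-value (two-sided) = 0.00010
At α=0.05: p < α → reject H₀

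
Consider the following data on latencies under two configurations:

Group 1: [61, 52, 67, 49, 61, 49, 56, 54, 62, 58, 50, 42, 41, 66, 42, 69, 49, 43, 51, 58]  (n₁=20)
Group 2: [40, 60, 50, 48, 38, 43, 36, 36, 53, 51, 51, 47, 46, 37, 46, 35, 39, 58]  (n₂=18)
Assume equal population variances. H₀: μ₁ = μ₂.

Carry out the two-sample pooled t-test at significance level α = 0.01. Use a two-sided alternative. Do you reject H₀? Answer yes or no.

x̄₁=54.000, s₁=8.639, n₁=20
x̄₂=45.222, s₂=7.705, n₂=18
s_p² = [19·8.639² + 17·7.705²]/36 = 67.4198
SE = √(s_p²·(1/20+1/18)) = 2.6677
t = (54.000−45.222)/2.6677 = 3.2904
df = 36
p-value (two-sided) = 0.00224
At α=0.01: p < α → reject H₀

reject H₀: yes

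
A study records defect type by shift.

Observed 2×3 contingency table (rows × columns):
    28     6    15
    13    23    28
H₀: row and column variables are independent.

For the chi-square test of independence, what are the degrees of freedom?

df = (r−1)(c−1) = (2−1)·(3−1) = 2

degrees of freedom = 2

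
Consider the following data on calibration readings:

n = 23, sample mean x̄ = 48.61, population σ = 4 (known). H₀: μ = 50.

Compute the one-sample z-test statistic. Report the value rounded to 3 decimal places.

test statistic = -1.667

SE = σ/√n = 4/√23 = 0.8341
z = (x̄−μ₀)/SE = (48.61−50)/0.8341 = -1.6666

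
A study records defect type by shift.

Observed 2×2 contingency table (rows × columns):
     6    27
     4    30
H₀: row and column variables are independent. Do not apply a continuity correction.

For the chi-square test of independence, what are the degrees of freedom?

degrees of freedom = 1

df = (r−1)(c−1) = (2−1)·(2−1) = 1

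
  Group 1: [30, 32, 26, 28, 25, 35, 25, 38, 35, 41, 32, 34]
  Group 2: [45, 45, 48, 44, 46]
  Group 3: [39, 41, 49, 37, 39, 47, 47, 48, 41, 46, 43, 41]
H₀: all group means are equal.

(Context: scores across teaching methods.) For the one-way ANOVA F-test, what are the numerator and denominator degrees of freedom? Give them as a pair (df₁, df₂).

k = 3 groups, N = 29 total
df = (k−1, N−k) = (3−1, 29−3) = (2, 26)

degrees of freedom = [2, 26]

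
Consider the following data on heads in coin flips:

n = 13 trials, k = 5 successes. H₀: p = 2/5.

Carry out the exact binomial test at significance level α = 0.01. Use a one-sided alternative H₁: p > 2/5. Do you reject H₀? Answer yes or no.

reject H₀: no

Exact binomial: n=13, k=5, p₀=2/5=0.4000
P(X≥5) from Σ C(n,i)·p₀^i·(1−p₀)^(n−i)
p-value (one-sided, H₁ greater) = 0.64696
At α=0.01: p ≥ α → fail to reject H₀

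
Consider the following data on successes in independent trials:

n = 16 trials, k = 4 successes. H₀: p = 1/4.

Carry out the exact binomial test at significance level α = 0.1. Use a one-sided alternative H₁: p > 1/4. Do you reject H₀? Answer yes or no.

reject H₀: no

Exact binomial: n=16, k=4, p₀=1/4=0.2500
P(X≥4) from Σ C(n,i)·p₀^i·(1−p₀)^(n−i)
p-value (one-sided, H₁ greater) = 0.59501
At α=0.1: p ≥ α → fail to reject H₀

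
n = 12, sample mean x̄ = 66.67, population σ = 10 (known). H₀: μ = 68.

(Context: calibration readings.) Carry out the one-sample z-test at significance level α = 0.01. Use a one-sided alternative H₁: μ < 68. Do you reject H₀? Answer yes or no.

SE = σ/√n = 10/√12 = 2.8868
z = (x̄−μ₀)/SE = (66.67−68)/2.8868 = -0.4607
p-value (one-sided, H₁ less) = 0.32250
At α=0.01: p ≥ α → fail to reject H₀

reject H₀: no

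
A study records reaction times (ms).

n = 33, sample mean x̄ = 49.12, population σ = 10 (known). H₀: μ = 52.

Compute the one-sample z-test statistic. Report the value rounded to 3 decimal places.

SE = σ/√n = 10/√33 = 1.7408
z = (x̄−μ₀)/SE = (49.12−52)/1.7408 = -1.6544

test statistic = -1.654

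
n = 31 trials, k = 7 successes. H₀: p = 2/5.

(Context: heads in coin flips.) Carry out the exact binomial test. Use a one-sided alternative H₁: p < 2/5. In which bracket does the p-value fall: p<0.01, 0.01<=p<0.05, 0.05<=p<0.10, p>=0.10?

p-value bracket: 0.01<=p<0.05

Exact binomial: n=31, k=7, p₀=2/5=0.4000
P(X≤7) from Σ C(n,i)·p₀^i·(1−p₀)^(n−i)
p-value (one-sided, H₁ less) = 0.03299
→ bracket: 0.01<=p<0.05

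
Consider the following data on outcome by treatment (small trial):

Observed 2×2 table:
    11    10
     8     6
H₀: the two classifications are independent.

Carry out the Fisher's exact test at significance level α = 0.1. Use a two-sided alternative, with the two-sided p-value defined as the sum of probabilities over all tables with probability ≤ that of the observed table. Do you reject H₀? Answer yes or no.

reject H₀: no

Margins: r₁=21, r₂=14, c₁=19, c₂=16, n=35
p_obs = C(21,11)·C(14,8)/C(35,19); sum pmf over tables with pmf ≤ p_obs
p-value (two-sided) = 1.00000
At α=0.1: p ≥ α → fail to reject H₀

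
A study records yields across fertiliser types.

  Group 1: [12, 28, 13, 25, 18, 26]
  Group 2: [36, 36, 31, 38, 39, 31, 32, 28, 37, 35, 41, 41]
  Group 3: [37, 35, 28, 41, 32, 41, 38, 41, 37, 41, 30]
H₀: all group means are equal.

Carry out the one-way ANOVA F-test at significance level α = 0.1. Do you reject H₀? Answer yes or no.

Group means [20.33, 35.42, 36.45], grand mean 32.690
SSB = Σnᵢ(x̄ᵢ−x̄)² = 1161.230; SSW = ΣΣ(x−x̄ᵢ)² = 652.977
MSB = 1161.230/2 = 580.6148; MSW = 652.977/26 = 25.1145
F = MSB/MSW = 23.1187
df = (2, 26)
p-value (upper-tail) = 0.00000
At α=0.1: p < α → reject H₀

reject H₀: yes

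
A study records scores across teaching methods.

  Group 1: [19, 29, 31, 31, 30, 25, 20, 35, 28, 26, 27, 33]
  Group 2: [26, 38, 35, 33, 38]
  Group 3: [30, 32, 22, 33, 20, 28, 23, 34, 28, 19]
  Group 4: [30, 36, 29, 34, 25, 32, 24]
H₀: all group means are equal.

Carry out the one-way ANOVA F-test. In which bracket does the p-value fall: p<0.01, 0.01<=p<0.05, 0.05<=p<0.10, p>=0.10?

Group means [27.83, 34.00, 26.90, 30.00], grand mean 28.912
SSB = Σnᵢ(x̄ᵢ−x̄)² = 192.169; SSW = ΣΣ(x−x̄ᵢ)² = 746.567
MSB = 192.169/3 = 64.0562; MSW = 746.567/30 = 24.8856
F = MSB/MSW = 2.5740
df = (3, 30)
p-value (upper-tail) = 0.07247
→ bracket: 0.05<=p<0.10

p-value bracket: 0.05<=p<0.10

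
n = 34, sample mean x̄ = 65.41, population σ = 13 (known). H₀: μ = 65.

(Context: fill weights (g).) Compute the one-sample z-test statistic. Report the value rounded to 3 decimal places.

SE = σ/√n = 13/√34 = 2.2295
z = (x̄−μ₀)/SE = (65.41−65)/2.2295 = 0.1839

test statistic = 0.184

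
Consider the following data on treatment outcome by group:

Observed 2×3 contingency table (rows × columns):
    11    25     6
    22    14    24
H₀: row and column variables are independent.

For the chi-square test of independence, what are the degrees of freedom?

degrees of freedom = 2

df = (r−1)(c−1) = (2−1)·(3−1) = 2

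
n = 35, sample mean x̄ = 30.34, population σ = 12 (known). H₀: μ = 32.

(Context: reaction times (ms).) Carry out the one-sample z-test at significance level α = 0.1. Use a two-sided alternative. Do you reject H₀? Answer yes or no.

SE = σ/√n = 12/√35 = 2.0284
z = (x̄−μ₀)/SE = (30.34−32)/2.0284 = -0.8184
p-value (two-sided) = 0.41313
At α=0.1: p ≥ α → fail to reject H₀

reject H₀: no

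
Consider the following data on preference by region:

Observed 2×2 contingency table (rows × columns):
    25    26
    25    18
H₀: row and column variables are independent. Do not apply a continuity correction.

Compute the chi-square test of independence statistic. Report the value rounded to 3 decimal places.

Row totals [51, 43], col totals [50, 44], n=94
χ² = (25−27.13)²/27.13 + (26−23.87)²/23.87 + (25−22.87)²/22.87 + (18−20.13)²/20.13 = 0.7793
df = 1

test statistic = 0.779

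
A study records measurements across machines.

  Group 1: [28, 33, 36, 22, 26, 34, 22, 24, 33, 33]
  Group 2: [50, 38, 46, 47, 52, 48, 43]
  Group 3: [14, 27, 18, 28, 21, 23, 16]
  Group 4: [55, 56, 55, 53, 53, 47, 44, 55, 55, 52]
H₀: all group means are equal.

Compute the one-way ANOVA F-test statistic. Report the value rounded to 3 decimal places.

Group means [29.10, 46.29, 21.00, 52.50], grand mean 37.853
SSB = Σnᵢ(x̄ᵢ−x̄)² = 5397.436; SSW = ΣΣ(x−x̄ᵢ)² = 696.829
MSB = 5397.436/3 = 1799.1454; MSW = 696.829/30 = 23.2276
F = MSB/MSW = 77.4572
df = (3, 30)

test statistic = 77.457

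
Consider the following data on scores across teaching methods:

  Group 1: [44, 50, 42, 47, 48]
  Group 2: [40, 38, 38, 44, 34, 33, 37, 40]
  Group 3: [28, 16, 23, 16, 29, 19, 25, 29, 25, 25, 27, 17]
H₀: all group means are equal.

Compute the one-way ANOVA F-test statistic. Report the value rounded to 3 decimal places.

Group means [46.20, 38.00, 23.25], grand mean 32.560
SSB = Σnᵢ(x̄ᵢ−x̄)² = 2207.110; SSW = ΣΣ(x−x̄ᵢ)² = 401.050
MSB = 2207.110/2 = 1103.5550; MSW = 401.050/22 = 18.2295
F = MSB/MSW = 60.5366
df = (2, 22)

test statistic = 60.537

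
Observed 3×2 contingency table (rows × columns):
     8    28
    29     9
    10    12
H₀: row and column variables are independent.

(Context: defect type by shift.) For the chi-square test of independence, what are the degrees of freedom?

df = (r−1)(c−1) = (3−1)·(2−1) = 2

degrees of freedom = 2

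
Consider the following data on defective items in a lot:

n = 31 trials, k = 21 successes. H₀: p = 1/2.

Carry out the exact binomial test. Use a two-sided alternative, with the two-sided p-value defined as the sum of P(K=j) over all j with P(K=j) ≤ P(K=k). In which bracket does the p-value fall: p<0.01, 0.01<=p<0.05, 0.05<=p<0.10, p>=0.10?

Exact binomial: n=31, k=21, p₀=1/2=0.5000
P(X=j) = C(n,j)·p₀^j·(1−p₀)^(n−j); p = Σ P(X=j) over j with P(X=j) ≤ P(X=21)
p-value (two-sided) = 0.07076
→ bracket: 0.05<=p<0.10

p-value bracket: 0.05<=p<0.10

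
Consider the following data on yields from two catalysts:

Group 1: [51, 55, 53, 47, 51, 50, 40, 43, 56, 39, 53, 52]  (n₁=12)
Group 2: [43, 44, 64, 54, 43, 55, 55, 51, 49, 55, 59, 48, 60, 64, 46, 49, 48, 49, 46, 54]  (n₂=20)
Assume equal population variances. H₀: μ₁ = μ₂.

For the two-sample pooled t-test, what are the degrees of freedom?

df = n₁ + n₂ − 2 = 12 + 20 − 2 = 30

degrees of freedom = 30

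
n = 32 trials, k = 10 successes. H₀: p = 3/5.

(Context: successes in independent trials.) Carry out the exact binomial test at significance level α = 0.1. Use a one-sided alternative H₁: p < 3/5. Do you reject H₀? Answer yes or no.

Exact binomial: n=32, k=10, p₀=3/5=0.6000
P(X≤10) from Σ C(n,i)·p₀^i·(1−p₀)^(n−i)
p-value (one-sided, H₁ less) = 0.00095
At α=0.1: p < α → reject H₀

reject H₀: yes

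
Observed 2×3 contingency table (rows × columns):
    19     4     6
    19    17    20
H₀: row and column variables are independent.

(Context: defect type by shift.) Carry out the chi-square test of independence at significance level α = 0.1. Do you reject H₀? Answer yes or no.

reject H₀: yes

Row totals [29, 56], col totals [38, 21, 26], n=85
χ² = (19−12.96)²/12.96 + (4−7.16)²/7.16 + (6−8.87)²/8.87 + (19−25.04)²/25.04 + (17−13.84)²/13.84 + (20−17.13)²/17.13 = 7.7962
df = 2
p-value (upper-tail) = 0.02028
At α=0.1: p < α → reject H₀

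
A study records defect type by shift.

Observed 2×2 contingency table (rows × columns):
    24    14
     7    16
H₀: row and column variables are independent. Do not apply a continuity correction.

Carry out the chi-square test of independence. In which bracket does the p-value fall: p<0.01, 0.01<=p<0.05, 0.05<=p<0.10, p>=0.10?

Row totals [38, 23], col totals [31, 30], n=61
χ² = (24−19.31)²/19.31 + (14−18.69)²/18.69 + (7−11.69)²/11.69 + (16−11.31)²/11.31 = 6.1386
df = 1
p-value (upper-tail) = 0.01323
→ bracket: 0.01<=p<0.05

p-value bracket: 0.01<=p<0.05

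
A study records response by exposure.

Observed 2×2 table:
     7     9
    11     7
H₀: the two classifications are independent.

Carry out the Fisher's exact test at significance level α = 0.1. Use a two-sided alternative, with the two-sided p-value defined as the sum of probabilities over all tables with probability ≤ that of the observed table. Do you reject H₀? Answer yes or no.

Margins: r₁=16, r₂=18, c₁=18, c₂=16, n=34
p_obs = C(16,7)·C(18,11)/C(34,18); sum pmf over tables with pmf ≤ p_obs
p-value (two-sided) = 0.49211
At α=0.1: p ≥ α → fail to reject H₀

reject H₀: no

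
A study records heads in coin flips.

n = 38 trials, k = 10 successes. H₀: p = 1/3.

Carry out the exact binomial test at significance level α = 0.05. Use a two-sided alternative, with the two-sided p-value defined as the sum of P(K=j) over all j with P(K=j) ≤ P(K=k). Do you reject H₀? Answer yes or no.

reject H₀: no

Exact binomial: n=38, k=10, p₀=1/3=0.3333
P(X=j) = C(n,j)·p₀^j·(1−p₀)^(n−j); p = Σ P(X=j) over j with P(X=j) ≤ P(X=10)
p-value (two-sided) = 0.39526
At α=0.05: p ≥ α → fail to reject H₀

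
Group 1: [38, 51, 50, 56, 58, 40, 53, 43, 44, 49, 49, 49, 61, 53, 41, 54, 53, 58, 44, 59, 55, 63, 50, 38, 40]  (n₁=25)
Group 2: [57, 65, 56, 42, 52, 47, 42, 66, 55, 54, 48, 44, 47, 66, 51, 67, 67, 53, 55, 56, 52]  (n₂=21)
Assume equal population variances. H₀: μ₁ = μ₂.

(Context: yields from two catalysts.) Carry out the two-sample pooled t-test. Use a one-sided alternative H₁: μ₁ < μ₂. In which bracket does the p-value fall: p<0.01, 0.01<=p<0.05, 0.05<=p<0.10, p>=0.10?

p-value bracket: 0.01<=p<0.05

x̄₁=49.960, s₁=7.351, n₁=25
x̄₂=54.381, s₂=8.071, n₂=21
s_p² = [24·7.351² + 20·8.071²]/44 = 59.0889
SE = √(s_p²·(1/25+1/21)) = 2.2754
t = (49.960−54.381)/2.2754 = -1.9430
df = 44
p-value (one-sided, H₁ less) = 0.02922
→ bracket: 0.01<=p<0.05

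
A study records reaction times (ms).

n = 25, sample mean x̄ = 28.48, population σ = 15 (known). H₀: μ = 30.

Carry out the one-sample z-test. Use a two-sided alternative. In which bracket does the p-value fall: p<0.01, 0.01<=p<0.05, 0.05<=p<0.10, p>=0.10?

SE = σ/√n = 15/√25 = 3.0000
z = (x̄−μ₀)/SE = (28.48−30)/3.0000 = -0.5067
p-value (two-sided) = 0.61239
→ bracket: p>=0.10

p-value bracket: p>=0.10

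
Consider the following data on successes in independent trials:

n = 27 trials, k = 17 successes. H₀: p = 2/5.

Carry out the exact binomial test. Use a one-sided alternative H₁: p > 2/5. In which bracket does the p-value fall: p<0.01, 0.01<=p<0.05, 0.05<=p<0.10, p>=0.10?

Exact binomial: n=27, k=17, p₀=2/5=0.4000
P(X≥17) from Σ C(n,i)·p₀^i·(1−p₀)^(n−i)
p-value (one-sided, H₁ greater) = 0.01338
→ bracket: 0.01<=p<0.05

p-value bracket: 0.01<=p<0.05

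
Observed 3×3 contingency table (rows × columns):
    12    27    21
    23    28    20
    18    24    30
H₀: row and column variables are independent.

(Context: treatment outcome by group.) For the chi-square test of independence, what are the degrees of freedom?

df = (r−1)(c−1) = (3−1)·(3−1) = 4

degrees of freedom = 4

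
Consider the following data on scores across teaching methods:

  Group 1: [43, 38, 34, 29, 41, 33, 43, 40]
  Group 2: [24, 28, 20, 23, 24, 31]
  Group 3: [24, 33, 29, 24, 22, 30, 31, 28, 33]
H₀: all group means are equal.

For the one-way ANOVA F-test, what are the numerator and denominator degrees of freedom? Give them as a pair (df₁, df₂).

k = 3 groups, N = 23 total
df = (k−1, N−k) = (3−1, 23−3) = (2, 20)

degrees of freedom = [2, 20]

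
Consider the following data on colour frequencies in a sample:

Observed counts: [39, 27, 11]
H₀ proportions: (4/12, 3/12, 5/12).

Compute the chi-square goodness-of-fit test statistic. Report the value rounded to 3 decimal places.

n = 77; E_i = n·p_i = [25.67, 19.25, 32.08]
χ² = (39−25.67)²/25.67 + (27−19.25)²/19.25 + (11−32.08)²/32.08 = 23.9013
df = 2

test statistic = 23.901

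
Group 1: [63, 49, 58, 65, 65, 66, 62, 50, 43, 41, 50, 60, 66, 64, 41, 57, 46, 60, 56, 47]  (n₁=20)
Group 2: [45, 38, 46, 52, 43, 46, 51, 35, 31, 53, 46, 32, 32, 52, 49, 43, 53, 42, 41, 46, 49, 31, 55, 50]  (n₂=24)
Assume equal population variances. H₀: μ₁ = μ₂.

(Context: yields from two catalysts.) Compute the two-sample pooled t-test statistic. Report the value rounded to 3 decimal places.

x̄₁=55.450, s₁=8.775, n₁=20
x̄₂=44.208, s₂=7.576, n₂=24
s_p² = [19·8.775² + 23·7.576²]/42 = 66.2597
SE = √(s_p²·(1/20+1/24)) = 2.4645
t = (55.450−44.208)/2.4645 = 4.5614
df = 42

test statistic = 4.561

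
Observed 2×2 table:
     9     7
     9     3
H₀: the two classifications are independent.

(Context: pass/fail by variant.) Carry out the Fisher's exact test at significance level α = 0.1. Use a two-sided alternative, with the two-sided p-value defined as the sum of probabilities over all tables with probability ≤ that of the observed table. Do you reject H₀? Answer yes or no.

reject H₀: no

Margins: r₁=16, r₂=12, c₁=18, c₂=10, n=28
p_obs = C(16,9)·C(12,9)/C(28,18); sum pmf over tables with pmf ≤ p_obs
p-value (two-sided) = 0.43432
At α=0.1: p ≥ α → fail to reject H₀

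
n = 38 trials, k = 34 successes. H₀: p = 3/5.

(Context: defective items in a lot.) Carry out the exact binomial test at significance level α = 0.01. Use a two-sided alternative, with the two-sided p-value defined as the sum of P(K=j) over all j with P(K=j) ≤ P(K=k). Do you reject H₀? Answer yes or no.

Exact binomial: n=38, k=34, p₀=3/5=0.6000
P(X=j) = C(n,j)·p₀^j·(1−p₀)^(n−j); p = Σ P(X=j) over j with P(X=j) ≤ P(X=34)
p-value (two-sided) = 0.00009
At α=0.01: p < α → reject H₀

reject H₀: yes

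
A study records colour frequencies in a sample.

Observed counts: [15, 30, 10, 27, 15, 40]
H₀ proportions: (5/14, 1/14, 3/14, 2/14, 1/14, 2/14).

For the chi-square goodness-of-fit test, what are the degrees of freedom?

df = k − 1 = 6 − 1 = 5

degrees of freedom = 5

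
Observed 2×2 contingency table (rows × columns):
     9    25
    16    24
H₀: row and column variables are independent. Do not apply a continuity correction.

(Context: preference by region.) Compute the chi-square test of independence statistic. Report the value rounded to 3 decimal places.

test statistic = 1.504

Row totals [34, 40], col totals [25, 49], n=74
χ² = (9−11.49)²/11.49 + (25−22.51)²/22.51 + (16−13.51)²/13.51 + (24−26.49)²/26.49 = 1.5038
df = 1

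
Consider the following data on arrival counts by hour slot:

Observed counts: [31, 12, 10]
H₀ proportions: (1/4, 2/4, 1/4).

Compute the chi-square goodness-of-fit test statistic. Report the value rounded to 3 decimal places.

test statistic = 32.509

n = 53; E_i = n·p_i = [13.25, 26.50, 13.25]
χ² = (31−13.25)²/13.25 + (12−26.50)²/26.50 + (10−13.25)²/13.25 = 32.5094
df = 2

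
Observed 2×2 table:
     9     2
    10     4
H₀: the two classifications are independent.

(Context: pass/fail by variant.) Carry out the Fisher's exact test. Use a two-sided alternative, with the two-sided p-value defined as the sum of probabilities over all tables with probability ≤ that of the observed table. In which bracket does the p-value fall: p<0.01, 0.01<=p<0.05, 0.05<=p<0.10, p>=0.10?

Margins: r₁=11, r₂=14, c₁=19, c₂=6, n=25
p_obs = C(11,9)·C(14,10)/C(25,19); sum pmf over tables with pmf ≤ p_obs
p-value (two-sided) = 0.66087
→ bracket: p>=0.10

p-value bracket: p>=0.10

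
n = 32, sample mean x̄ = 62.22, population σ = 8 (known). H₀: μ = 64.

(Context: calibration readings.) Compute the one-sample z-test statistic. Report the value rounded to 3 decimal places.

SE = σ/√n = 8/√32 = 1.4142
z = (x̄−μ₀)/SE = (62.22−64)/1.4142 = -1.2587

test statistic = -1.259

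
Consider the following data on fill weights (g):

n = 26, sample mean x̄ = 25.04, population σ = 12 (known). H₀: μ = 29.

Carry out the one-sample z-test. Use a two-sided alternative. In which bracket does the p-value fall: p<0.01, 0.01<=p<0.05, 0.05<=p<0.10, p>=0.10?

SE = σ/√n = 12/√26 = 2.3534
z = (x̄−μ₀)/SE = (25.04−29)/2.3534 = -1.6827
p-value (two-sided) = 0.09244
→ bracket: 0.05<=p<0.10

p-value bracket: 0.05<=p<0.10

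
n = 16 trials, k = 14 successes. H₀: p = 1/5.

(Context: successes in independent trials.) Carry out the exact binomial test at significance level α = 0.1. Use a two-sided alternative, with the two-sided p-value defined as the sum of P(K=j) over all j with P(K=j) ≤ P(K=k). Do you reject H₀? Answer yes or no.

reject H₀: yes

Exact binomial: n=16, k=14, p₀=1/5=0.2000
P(X=j) = C(n,j)·p₀^j·(1−p₀)^(n−j); p = Σ P(X=j) over j with P(X=j) ≤ P(X=14)
p-value (two-sided) = 0.00000
At α=0.1: p < α → reject H₀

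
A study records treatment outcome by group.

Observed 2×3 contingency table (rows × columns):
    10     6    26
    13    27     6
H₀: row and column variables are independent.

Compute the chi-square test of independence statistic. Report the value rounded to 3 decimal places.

Row totals [42, 46], col totals [23, 33, 32], n=88
χ² = (10−10.98)²/10.98 + (6−15.75)²/15.75 + (26−15.27)²/15.27 + (13−12.02)²/12.02 + (27−17.25)²/17.25 + (6−16.73)²/16.73 = 26.1271
df = 2

test statistic = 26.127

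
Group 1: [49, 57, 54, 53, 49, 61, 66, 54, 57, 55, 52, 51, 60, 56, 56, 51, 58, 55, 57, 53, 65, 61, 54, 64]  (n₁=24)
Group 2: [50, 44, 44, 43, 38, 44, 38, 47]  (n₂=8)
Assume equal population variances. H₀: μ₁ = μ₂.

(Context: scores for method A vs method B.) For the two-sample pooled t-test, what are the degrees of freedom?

df = n₁ + n₂ − 2 = 24 + 8 − 2 = 30

degrees of freedom = 30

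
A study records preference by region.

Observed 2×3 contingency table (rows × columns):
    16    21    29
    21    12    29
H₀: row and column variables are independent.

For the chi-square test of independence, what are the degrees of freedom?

df = (r−1)(c−1) = (2−1)·(3−1) = 2

degrees of freedom = 2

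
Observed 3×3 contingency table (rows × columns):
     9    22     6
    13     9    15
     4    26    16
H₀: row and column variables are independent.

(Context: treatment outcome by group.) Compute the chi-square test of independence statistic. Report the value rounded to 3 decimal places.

Row totals [37, 37, 46], col totals [26, 57, 37], n=120
χ² = (9−8.02)²/8.02 + (22−17.57)²/17.57 + (6−11.41)²/11.41 + (13−8.02)²/8.02 + (9−17.57)²/17.57 + (15−11.41)²/11.41 + (4−9.97)²/9.97 + (26−21.85)²/21.85 + (16−14.18)²/14.18 = 16.8039
df = 4

test statistic = 16.804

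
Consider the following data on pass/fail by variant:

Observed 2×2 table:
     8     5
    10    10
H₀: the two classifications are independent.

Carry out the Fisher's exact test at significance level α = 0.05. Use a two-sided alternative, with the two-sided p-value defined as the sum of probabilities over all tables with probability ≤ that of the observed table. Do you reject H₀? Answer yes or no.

reject H₀: no

Margins: r₁=13, r₂=20, c₁=18, c₂=15, n=33
p_obs = C(13,8)·C(20,10)/C(33,18); sum pmf over tables with pmf ≤ p_obs
p-value (two-sided) = 0.72211
At α=0.05: p ≥ α → fail to reject H₀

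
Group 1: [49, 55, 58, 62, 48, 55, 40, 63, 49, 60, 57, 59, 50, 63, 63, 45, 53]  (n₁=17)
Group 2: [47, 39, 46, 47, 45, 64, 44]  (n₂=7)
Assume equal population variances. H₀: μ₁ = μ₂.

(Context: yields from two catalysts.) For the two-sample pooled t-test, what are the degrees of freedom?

df = n₁ + n₂ − 2 = 17 + 7 − 2 = 22

degrees of freedom = 22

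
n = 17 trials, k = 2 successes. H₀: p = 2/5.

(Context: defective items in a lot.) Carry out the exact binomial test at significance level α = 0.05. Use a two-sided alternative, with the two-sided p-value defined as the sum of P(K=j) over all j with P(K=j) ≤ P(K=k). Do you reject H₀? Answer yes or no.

Exact binomial: n=17, k=2, p₀=2/5=0.4000
P(X=j) = C(n,j)·p₀^j·(1−p₀)^(n−j); p = Σ P(X=j) over j with P(X=j) ≤ P(X=2)
p-value (two-sided) = 0.02291
At α=0.05: p < α → reject H₀

reject H₀: yes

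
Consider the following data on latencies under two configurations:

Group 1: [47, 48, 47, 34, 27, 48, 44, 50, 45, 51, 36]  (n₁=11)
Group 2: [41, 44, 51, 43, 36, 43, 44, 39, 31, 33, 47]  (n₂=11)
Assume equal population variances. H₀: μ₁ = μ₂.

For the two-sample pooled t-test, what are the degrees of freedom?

degrees of freedom = 20

df = n₁ + n₂ − 2 = 11 + 11 − 2 = 20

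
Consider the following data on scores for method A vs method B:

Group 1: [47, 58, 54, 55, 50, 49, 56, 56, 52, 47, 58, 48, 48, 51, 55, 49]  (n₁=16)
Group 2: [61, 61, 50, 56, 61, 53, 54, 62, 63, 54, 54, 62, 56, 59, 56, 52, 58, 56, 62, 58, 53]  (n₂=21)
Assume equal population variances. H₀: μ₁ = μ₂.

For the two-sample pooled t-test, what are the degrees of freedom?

degrees of freedom = 35

df = n₁ + n₂ − 2 = 16 + 21 − 2 = 35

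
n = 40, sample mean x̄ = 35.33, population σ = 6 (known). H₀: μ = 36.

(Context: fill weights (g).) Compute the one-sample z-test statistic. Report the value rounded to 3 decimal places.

test statistic = -0.706

SE = σ/√n = 6/√40 = 0.9487
z = (x̄−μ₀)/SE = (35.33−36)/0.9487 = -0.7062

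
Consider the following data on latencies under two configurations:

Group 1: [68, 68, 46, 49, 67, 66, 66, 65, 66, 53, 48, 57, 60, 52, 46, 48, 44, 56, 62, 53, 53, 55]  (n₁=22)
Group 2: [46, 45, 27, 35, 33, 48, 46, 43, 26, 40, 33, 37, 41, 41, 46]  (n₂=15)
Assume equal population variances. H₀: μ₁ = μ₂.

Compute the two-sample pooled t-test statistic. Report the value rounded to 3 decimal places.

x̄₁=56.727, s₁=8.154, n₁=22
x̄₂=39.133, s₂=7.039, n₂=15
s_p² = [21·8.154² + 14·7.039²]/35 = 59.7171
SE = √(s_p²·(1/22+1/15)) = 2.5876
t = (56.727−39.133)/2.5876 = 6.7994
df = 35

test statistic = 6.799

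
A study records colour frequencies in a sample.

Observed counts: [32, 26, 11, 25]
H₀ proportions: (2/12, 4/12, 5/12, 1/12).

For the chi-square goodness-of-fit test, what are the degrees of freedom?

df = k − 1 = 4 − 1 = 3

degrees of freedom = 3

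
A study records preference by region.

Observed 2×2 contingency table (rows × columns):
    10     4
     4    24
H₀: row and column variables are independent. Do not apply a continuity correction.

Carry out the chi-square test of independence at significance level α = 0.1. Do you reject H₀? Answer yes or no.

Row totals [14, 28], col totals [14, 28], n=42
χ² = (10−4.67)²/4.67 + (4−9.33)²/9.33 + (4−9.33)²/9.33 + (24−18.67)²/18.67 = 13.7143
df = 1
p-value (upper-tail) = 0.00021
At α=0.1: p < α → reject H₀

reject H₀: yes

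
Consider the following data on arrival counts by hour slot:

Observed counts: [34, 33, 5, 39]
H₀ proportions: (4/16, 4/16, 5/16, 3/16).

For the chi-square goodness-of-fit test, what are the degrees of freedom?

df = k − 1 = 4 − 1 = 3

degrees of freedom = 3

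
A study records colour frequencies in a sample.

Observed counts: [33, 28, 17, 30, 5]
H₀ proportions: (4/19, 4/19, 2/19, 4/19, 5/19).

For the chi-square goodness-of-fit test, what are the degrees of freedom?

df = k − 1 = 5 − 1 = 4

degrees of freedom = 4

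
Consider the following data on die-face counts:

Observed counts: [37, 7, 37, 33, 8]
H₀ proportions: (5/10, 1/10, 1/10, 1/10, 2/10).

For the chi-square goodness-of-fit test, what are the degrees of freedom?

df = k − 1 = 5 − 1 = 4

degrees of freedom = 4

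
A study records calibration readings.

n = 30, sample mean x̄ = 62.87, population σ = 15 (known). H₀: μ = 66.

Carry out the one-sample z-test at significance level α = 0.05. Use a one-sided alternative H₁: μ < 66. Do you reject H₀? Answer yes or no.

reject H₀: no

SE = σ/√n = 15/√30 = 2.7386
z = (x̄−μ₀)/SE = (62.87−66)/2.7386 = -1.1429
p-value (one-sided, H₁ less) = 0.12654
At α=0.05: p ≥ α → fail to reject H₀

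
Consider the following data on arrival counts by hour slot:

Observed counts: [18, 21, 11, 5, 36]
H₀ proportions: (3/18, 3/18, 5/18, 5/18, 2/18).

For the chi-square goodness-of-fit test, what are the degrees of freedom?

degrees of freedom = 4

df = k − 1 = 5 − 1 = 4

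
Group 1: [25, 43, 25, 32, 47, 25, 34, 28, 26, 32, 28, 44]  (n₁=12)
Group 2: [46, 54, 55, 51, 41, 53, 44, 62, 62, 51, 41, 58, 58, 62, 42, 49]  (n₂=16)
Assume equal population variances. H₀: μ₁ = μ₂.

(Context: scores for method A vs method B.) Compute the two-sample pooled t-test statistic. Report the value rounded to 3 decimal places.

test statistic = -6.588

x̄₁=32.417, s₁=8.017, n₁=12
x̄₂=51.812, s₂=7.476, n₂=16
s_p² = [11·8.017² + 15·7.476²]/26 = 59.4367
SE = √(s_p²·(1/12+1/16)) = 2.9441
t = (32.417−51.812)/2.9441 = -6.5880
df = 26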